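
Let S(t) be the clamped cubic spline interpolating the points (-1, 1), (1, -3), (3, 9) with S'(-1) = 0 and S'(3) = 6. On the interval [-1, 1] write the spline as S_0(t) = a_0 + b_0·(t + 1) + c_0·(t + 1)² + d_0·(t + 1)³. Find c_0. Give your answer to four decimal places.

-3.7500

Put M_i = S'' at the i-th knot. Here h = (2, 2) and Δ = (-2, 6), so the interior equations h_(i-1)·M_(i-1) + 2(h_(i-1)+h_i)·M_i + h_i·M_(i+1) = 6(Δ_i − Δ_(i-1)) read
  2·M_0 + 8·M_1 + 2·M_2 = 6(Δ_1 - Δ_0) = 48
Clamped end conditions give two more equations: 2h_0·M_0 + h_0·M_1 = 6(Δ_0 - S'(-1)) = -12 and h_1·M_1 + 2h_1·M_2 = 6(S'(3) - Δ_1) = 0.
Hence M_0 = -15/2, M_1 = 9, M_2 = -9/2.
On [-1, 1], with S_0(t) = a_0 + b_0·(t + 1) + c_0·(t + 1)² + d_0·(t + 1)³: c_0 = M_0/2 = -15/4, d_0 = (M_1 - M_0)/(6h_0) = 11/8, b_0 = Δ_0 - h_0(2M_0 + M_1)/6 = 0.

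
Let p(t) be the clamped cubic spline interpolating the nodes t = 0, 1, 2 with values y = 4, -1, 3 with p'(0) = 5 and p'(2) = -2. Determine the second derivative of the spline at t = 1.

34

Let M_i = p''(x_i). Step sizes h_i = 1, 1; slopes of the chords Δ_i = (y_(i+1) - y_i)/h_i = -5, 4.
  1·M_0 + 4·M_1 + 1·M_2 = 6(Δ_1 - Δ_0) = 54
Clamped end conditions give two more equations: 2h_0·M_0 + h_0·M_1 = 6(Δ_0 - p'(0)) = -60 and h_1·M_1 + 2h_1·M_2 = 6(p'(2) - Δ_1) = -36.
Solving the tridiagonal system: M_0 = -47, M_1 = 34, M_2 = -35.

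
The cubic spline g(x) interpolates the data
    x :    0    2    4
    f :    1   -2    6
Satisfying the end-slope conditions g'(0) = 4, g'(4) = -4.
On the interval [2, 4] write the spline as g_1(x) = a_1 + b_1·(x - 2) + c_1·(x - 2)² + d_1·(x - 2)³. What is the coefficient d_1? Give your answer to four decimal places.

Write M_i for g''(x_i). With h_i = 2, 2 and divided differences Δ_i = -3/2, 4, the continuity of g' gives the tridiagonal system
  2·M_0 + 8·M_1 + 2·M_2 = 6(Δ_1 - Δ_0) = 33
Clamped end conditions give two more equations: 2h_0·M_0 + h_0·M_1 = 6(Δ_0 - g'(0)) = -33 and h_1·M_1 + 2h_1·M_2 = 6(g'(4) - Δ_1) = -48.
Solving: M_0 = -115/8, M_1 = 49/4, M_2 = -145/8.
On [2, 4], with g_1(x) = a_1 + b_1·(x - 2) + c_1·(x - 2)² + d_1·(x - 2)³: c_1 = M_1/2 = 49/8, d_1 = (M_2 - M_1)/(6h_1) = -81/32, b_1 = Δ_1 - h_1(2M_1 + M_2)/6 = 15/8.

-2.5313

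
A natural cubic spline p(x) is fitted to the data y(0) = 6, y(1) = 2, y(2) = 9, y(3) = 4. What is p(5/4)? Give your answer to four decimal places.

3.4469

With M_i denoting the second derivative at x_i, h_i = 1, 1, 1, and Δ_i = (y_(i+1) − y_i)/h_i = -4, 7, -5:
  1·M_0 + 4·M_1 + 1·M_2 = 6(Δ_1 - Δ_0) = 66
  1·M_1 + 4·M_2 + 1·M_3 = 6(Δ_2 - Δ_1) = -72
Natural end conditions: M_0 = M_3 = 0.
Solving the tridiagonal system: M_0 = 0, M_1 = 112/5, M_2 = -118/5, M_3 = 0.
On [1, 2], p(x) = 2 + 52/15·(x - 1) + 56/5·(x - 1)² - 23/3·(x - 1)³.
With (x - 1) = 1/4: p(5/4) = 1103/320.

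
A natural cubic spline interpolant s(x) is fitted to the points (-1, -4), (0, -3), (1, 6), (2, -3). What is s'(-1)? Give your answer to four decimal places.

Let M_i = s''(x_i). Step sizes h_i = 1, 1, 1; slopes of the chords Δ_i = (y_(i+1) - y_i)/h_i = 1, 9, -9.
  1·M_0 + 4·M_1 + 1·M_2 = 6(Δ_1 - Δ_0) = 48
  1·M_1 + 4·M_2 + 1·M_3 = 6(Δ_2 - Δ_1) = -108
Natural end conditions: M_0 = M_3 = 0.
Solving the tridiagonal system: M_0 = 0, M_1 = 20, M_2 = -32, M_3 = 0.
On [-1, 0], s'(x) = b_0 + 2c_0·(x + 1) + 3d_0·(x + 1)² with b_0 = Δ_0 - h_0(2M_0 + M_1)/6 = -7/3, c_0 = M_0/2 = 0, d_0 = (M_1 - M_0)/(6h_0) = 10/3. So s'(-1) = -7/3.

-2.3333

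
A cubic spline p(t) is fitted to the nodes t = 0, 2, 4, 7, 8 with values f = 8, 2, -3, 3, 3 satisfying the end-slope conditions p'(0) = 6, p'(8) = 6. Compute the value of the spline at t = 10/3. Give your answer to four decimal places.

-2.8843

Put m_i = p'' at the i-th knot. Here h = (2, 2, 3, 1) and Δ = (-3, -5/2, 2, 0), so the interior equations h_(i-1)·m_(i-1) + 2(h_(i-1)+h_i)·m_i + h_i·m_(i+1) = 6(Δ_i − Δ_(i-1)) read
  2·m_0 + 8·m_1 + 2·m_2 = 6(Δ_1 - Δ_0) = 3
  2·m_1 + 10·m_2 + 3·m_3 = 6(Δ_2 - Δ_1) = 27
  3·m_2 + 8·m_3 + 1·m_4 = 6(Δ_3 - Δ_2) = -12
Clamped end conditions give two more equations: 2h_0·m_0 + h_0·m_1 = 6(Δ_0 - p'(0)) = -54 and h_3·m_3 + 2h_3·m_4 = 6(p'(8) - Δ_3) = 36.
Hence m_0 = -1451/96, m_1 = 155/48, m_2 = 355/96, m_3 = -263/48, m_4 = 1991/96.
On [2, 4], p(t) = 2 - 565/96·(t - 2) + 155/96·(t - 2)² + 5/128·(t - 2)³.
With (t - 2) = 4/3: p(10/3) = -623/216.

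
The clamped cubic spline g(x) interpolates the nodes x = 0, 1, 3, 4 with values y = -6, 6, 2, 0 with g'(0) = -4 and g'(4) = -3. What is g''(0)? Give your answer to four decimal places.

Write σ_i for g''(x_i). With h_i = 1, 2, 1 and divided differences Δ_i = 12, -2, -2, the continuity of g' gives the tridiagonal system
  1·σ_0 + 6·σ_1 + 2·σ_2 = 6(Δ_1 - Δ_0) = -84
  2·σ_1 + 6·σ_2 + 1·σ_3 = 6(Δ_2 - Δ_1) = 0
Clamped end conditions give two more equations: 2h_0·σ_0 + h_0·σ_1 = 6(Δ_0 - g'(0)) = 96 and h_2·σ_2 + 2h_2·σ_3 = 6(g'(4) - Δ_2) = -6.
Forward elimination and back-substitution give σ_0 = 2168/35, σ_1 = -976/35, σ_2 = 374/35, σ_3 = -292/35.

61.9429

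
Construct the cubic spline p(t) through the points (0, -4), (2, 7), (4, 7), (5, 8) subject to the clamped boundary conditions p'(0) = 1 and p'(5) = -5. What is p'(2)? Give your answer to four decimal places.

With σ_i denoting the second derivative at x_i, h_i = 2, 2, 1, and Δ_i = (y_(i+1) − y_i)/h_i = 11/2, 0, 1:
  2·σ_0 + 8·σ_1 + 2·σ_2 = 6(Δ_1 - Δ_0) = -33
  2·σ_1 + 6·σ_2 + 1·σ_3 = 6(Δ_2 - Δ_1) = 6
Clamped end conditions give two more equations: 2h_0·σ_0 + h_0·σ_1 = 6(Δ_0 - p'(0)) = 27 and h_2·σ_2 + 2h_2·σ_3 = 6(p'(5) - Δ_2) = -36.
Forward elimination and back-substitution give σ_0 = 513/46, σ_1 = -405/46, σ_2 = 174/23, σ_3 = -501/23.
On [2, 4], p'(t) = b_1 + 2c_1·(t - 2) + 3d_1·(t - 2)² with b_1 = Δ_1 - h_1(2σ_1 + σ_2)/6 = 77/23, c_1 = σ_1/2 = -405/92, d_1 = (σ_2 - σ_1)/(6h_1) = 251/184. So p'(2) = 77/23.

3.3478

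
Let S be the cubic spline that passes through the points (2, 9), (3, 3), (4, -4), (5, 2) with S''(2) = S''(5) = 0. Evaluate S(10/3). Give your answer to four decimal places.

Let σ_i = S''(x_i). Step sizes h_i = 1, 1, 1; slopes of the chords Δ_i = (y_(i+1) - y_i)/h_i = -6, -7, 6.
  1·σ_0 + 4·σ_1 + 1·σ_2 = 6(Δ_1 - Δ_0) = -6
  1·σ_1 + 4·σ_2 + 1·σ_3 = 6(Δ_2 - Δ_1) = 78
Natural end conditions: σ_0 = σ_3 = 0.
Forward elimination and back-substitution give σ_0 = 0, σ_1 = -34/5, σ_2 = 106/5, σ_3 = 0.
On [3, 4], S(x) = 3 - 124/15·(x - 3) - 17/5·(x - 3)² + 14/3·(x - 3)³.
With (x - 3) = 1/3: S(10/3) = 16/405.

0.0395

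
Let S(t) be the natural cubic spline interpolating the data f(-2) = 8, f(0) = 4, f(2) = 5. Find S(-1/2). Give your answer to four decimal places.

With m_i denoting the second derivative at x_i, h_i = 2, 2, and Δ_i = (y_(i+1) − y_i)/h_i = -2, 1/2:
  2·m_0 + 8·m_1 + 2·m_2 = 6(Δ_1 - Δ_0) = 15
Natural end conditions: m_0 = m_2 = 0.
Forward elimination and back-substitution give m_0 = 0, m_1 = 15/8, m_2 = 0.
On [-2, 0], S(t) = 8 - 21/8·(t + 2) + 0·(t + 2)² + 5/32·(t + 2)³.
With (t + 2) = 3/2: S(-1/2) = 1175/256.

4.5898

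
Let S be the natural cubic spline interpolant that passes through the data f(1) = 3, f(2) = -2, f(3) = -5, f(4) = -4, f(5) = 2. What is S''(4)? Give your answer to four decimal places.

6.5357

Let M_i = S''(x_i). Step sizes h_i = 1, 1, 1, 1; slopes of the chords Δ_i = (y_(i+1) - y_i)/h_i = -5, -3, 1, 6.
  1·M_0 + 4·M_1 + 1·M_2 = 6(Δ_1 - Δ_0) = 12
  1·M_1 + 4·M_2 + 1·M_3 = 6(Δ_2 - Δ_1) = 24
  1·M_2 + 4·M_3 + 1·M_4 = 6(Δ_3 - Δ_2) = 30
Natural end conditions: M_0 = M_4 = 0.
Forward elimination and back-substitution give M_0 = 0, M_1 = 57/28, M_2 = 27/7, M_3 = 183/28, M_4 = 0.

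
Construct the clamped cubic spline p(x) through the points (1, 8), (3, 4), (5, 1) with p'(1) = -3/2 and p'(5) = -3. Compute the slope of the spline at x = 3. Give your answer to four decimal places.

-1.5000

Let M_i = p''(x_i). Step sizes h_i = 2, 2; slopes of the chords Δ_i = (y_(i+1) - y_i)/h_i = -2, -3/2.
  2·M_0 + 8·M_1 + 2·M_2 = 6(Δ_1 - Δ_0) = 3
Clamped end conditions give two more equations: 2h_0·M_0 + h_0·M_1 = 6(Δ_0 - p'(1)) = -3 and h_1·M_1 + 2h_1·M_2 = 6(p'(5) - Δ_1) = -9.
Solving: M_0 = -3/2, M_1 = 3/2, M_2 = -3.
On [3, 5], p'(x) = b_1 + 2c_1·(x - 3) + 3d_1·(x - 3)² with b_1 = Δ_1 - h_1(2M_1 + M_2)/6 = -3/2, c_1 = M_1/2 = 3/4, d_1 = (M_2 - M_1)/(6h_1) = -3/8. So p'(3) = -3/2.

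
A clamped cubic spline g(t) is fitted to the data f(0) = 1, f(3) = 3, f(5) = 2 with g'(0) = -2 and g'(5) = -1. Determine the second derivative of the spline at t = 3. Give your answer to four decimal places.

Write m_i for g''(x_i). With h_i = 3, 2 and divided differences Δ_i = 2/3, -1/2, the continuity of g' gives the tridiagonal system
  3·m_0 + 10·m_1 + 2·m_2 = 6(Δ_1 - Δ_0) = -7
Clamped end conditions give two more equations: 2h_0·m_0 + h_0·m_1 = 6(Δ_0 - g'(0)) = 16 and h_1·m_1 + 2h_1·m_2 = 6(g'(5) - Δ_1) = -3.
Solving the tridiagonal system: m_0 = 107/30, m_1 = -9/5, m_2 = 3/20.

-1.8000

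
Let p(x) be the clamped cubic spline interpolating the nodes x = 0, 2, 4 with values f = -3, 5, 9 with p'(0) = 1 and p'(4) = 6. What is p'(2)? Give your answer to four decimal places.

2.7500

Let σ_i = p''(x_i). Step sizes h_i = 2, 2; slopes of the chords Δ_i = (y_(i+1) - y_i)/h_i = 4, 2.
  2·σ_0 + 8·σ_1 + 2·σ_2 = 6(Δ_1 - Δ_0) = -12
Clamped end conditions give two more equations: 2h_0·σ_0 + h_0·σ_1 = 6(Δ_0 - p'(0)) = 18 and h_1·σ_1 + 2h_1·σ_2 = 6(p'(4) - Δ_1) = 24.
Forward elimination and back-substitution give σ_0 = 29/4, σ_1 = -11/2, σ_2 = 35/4.
On [2, 4], p'(x) = b_1 + 2c_1·(x - 2) + 3d_1·(x - 2)² with b_1 = Δ_1 - h_1(2σ_1 + σ_2)/6 = 11/4, c_1 = σ_1/2 = -11/4, d_1 = (σ_2 - σ_1)/(6h_1) = 19/16. So p'(2) = 11/4.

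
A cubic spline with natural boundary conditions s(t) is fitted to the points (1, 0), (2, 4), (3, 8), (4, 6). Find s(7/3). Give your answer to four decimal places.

Write M_i for s''(x_i). With h_i = 1, 1, 1 and divided differences Δ_i = 4, 4, -2, the continuity of s' gives the tridiagonal system
  1·M_0 + 4·M_1 + 1·M_2 = 6(Δ_1 - Δ_0) = 0
  1·M_1 + 4·M_2 + 1·M_3 = 6(Δ_2 - Δ_1) = -36
Natural end conditions: M_0 = M_3 = 0.
Solving the tridiagonal system: M_0 = 0, M_1 = 12/5, M_2 = -48/5, M_3 = 0.
On [2, 3], s(t) = 4 + 24/5·(t - 2) + 6/5·(t - 2)² - 2·(t - 2)³.
With (t - 2) = 1/3: s(7/3) = 764/135.

5.6593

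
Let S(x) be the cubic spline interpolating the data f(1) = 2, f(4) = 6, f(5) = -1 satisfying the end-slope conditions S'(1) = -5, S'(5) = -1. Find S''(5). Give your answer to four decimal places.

Let M_i = S''(x_i). Step sizes h_i = 3, 1; slopes of the chords Δ_i = (y_(i+1) - y_i)/h_i = 4/3, -7.
  3·M_0 + 8·M_1 + 1·M_2 = 6(Δ_1 - Δ_0) = -50
Clamped end conditions give two more equations: 2h_0·M_0 + h_0·M_1 = 6(Δ_0 - S'(1)) = 38 and h_1·M_1 + 2h_1·M_2 = 6(S'(5) - Δ_1) = 36.
Hence M_0 = 163/12, M_1 = -29/2, M_2 = 101/4.

25.2500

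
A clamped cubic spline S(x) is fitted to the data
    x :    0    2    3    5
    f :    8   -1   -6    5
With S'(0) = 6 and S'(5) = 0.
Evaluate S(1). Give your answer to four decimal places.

7.1094

With M_i denoting the second derivative at x_i, h_i = 2, 1, 2, and Δ_i = (y_(i+1) − y_i)/h_i = -9/2, -5, 11/2:
  2·M_0 + 6·M_1 + 1·M_2 = 6(Δ_1 - Δ_0) = -3
  1·M_1 + 6·M_2 + 2·M_3 = 6(Δ_2 - Δ_1) = 63
Clamped end conditions give two more equations: 2h_0·M_0 + h_0·M_1 = 6(Δ_0 - S'(0)) = -63 and h_2·M_2 + 2h_2·M_3 = 6(S'(5) - Δ_2) = -33.
Solving: M_0 = -273/16, M_1 = 21/8, M_2 = 123/8, M_3 = -255/16.
On [0, 2], S(x) = 8 + 6·x - 273/32·x² + 105/64·x³.
With x = 1: S(1) = 455/64.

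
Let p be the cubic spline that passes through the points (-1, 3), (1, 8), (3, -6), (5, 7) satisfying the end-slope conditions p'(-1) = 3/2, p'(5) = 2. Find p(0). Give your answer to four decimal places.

6.8167

With m_i denoting the second derivative at x_i, h_i = 2, 2, 2, and Δ_i = (y_(i+1) − y_i)/h_i = 5/2, -7, 13/2:
  2·m_0 + 8·m_1 + 2·m_2 = 6(Δ_1 - Δ_0) = -57
  2·m_1 + 8·m_2 + 2·m_3 = 6(Δ_2 - Δ_1) = 81
Clamped end conditions give two more equations: 2h_0·m_0 + h_0·m_1 = 6(Δ_0 - p'(-1)) = 6 and h_2·m_2 + 2h_2·m_3 = 6(p'(5) - Δ_2) = -27.
Hence m_0 = 124/15, m_1 = -203/15, m_2 = 521/30, m_3 = -463/30.
On [-1, 1], p(x) = 3 + 3/2·(x + 1) + 62/15·(x + 1)² - 109/60·(x + 1)³.
With (x + 1) = 1: p(0) = 409/60.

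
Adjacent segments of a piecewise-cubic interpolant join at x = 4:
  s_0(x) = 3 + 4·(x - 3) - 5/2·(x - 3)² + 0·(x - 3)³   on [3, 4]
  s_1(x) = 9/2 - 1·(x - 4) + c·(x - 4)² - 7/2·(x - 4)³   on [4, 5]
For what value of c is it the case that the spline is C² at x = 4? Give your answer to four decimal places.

s_0''(x) = -5 + 0·(x - 3), so s_0''(4) = -5. On the right, s_1''(4) = 2c, so c = -5/2.

-2.5000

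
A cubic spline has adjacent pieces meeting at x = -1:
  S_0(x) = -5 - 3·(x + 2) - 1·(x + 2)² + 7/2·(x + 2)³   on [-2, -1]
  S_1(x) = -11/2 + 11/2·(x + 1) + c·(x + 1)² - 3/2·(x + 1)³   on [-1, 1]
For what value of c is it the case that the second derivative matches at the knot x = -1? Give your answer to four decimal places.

S_0''(x) = -2 + 21·(x + 2), so S_0''(-1) = 19. On the right, S_1''(-1) = 2c, so c = 19/2.

9.5000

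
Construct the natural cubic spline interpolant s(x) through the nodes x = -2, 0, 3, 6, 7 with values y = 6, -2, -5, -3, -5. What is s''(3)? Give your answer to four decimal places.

1.0627

Put M_i = s'' at the i-th knot. Here h = (2, 3, 3, 1) and Δ = (-4, -1, 2/3, -2), so the interior equations h_(i-1)·M_(i-1) + 2(h_(i-1)+h_i)·M_i + h_i·M_(i+1) = 6(Δ_i − Δ_(i-1)) read
  2·M_0 + 10·M_1 + 3·M_2 = 6(Δ_1 - Δ_0) = 18
  3·M_1 + 12·M_2 + 3·M_3 = 6(Δ_2 - Δ_1) = 10
  3·M_2 + 8·M_3 + 1·M_4 = 6(Δ_3 - Δ_2) = -16
Natural end conditions: M_0 = M_4 = 0.
Forward elimination and back-substitution give M_0 = 0, M_1 = 197/133, M_2 = 424/399, M_3 = -319/133, M_4 = 0.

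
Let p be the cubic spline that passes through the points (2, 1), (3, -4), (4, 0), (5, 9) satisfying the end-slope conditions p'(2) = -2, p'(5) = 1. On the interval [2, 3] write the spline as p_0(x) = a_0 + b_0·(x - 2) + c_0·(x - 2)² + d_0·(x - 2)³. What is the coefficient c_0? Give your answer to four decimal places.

Write M_i for p''(x_i). With h_i = 1, 1, 1 and divided differences Δ_i = -5, 4, 9, the continuity of p' gives the tridiagonal system
  1·M_0 + 4·M_1 + 1·M_2 = 6(Δ_1 - Δ_0) = 54
  1·M_1 + 4·M_2 + 1·M_3 = 6(Δ_2 - Δ_1) = 30
Clamped end conditions give two more equations: 2h_0·M_0 + h_0·M_1 = 6(Δ_0 - p'(2)) = -18 and h_2·M_2 + 2h_2·M_3 = 6(p'(5) - Δ_2) = -48.
Forward elimination and back-substitution give M_0 = -82/5, M_1 = 74/5, M_2 = 56/5, M_3 = -148/5.
On [2, 3], with p_0(x) = a_0 + b_0·(x - 2) + c_0·(x - 2)² + d_0·(x - 2)³: c_0 = M_0/2 = -41/5, d_0 = (M_1 - M_0)/(6h_0) = 26/5, b_0 = Δ_0 - h_0(2M_0 + M_1)/6 = -2.

-8.2000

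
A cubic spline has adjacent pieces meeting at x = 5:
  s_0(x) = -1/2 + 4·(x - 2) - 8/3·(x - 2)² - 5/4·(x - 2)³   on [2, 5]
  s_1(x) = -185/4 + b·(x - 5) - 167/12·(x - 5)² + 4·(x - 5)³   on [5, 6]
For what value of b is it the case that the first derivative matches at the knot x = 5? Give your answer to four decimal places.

-45.7500

s_0'(x) = 4 - 16/3·(x - 2) - 15/4·(x - 2)², so s_0'(5) = -183/4. On the right, s_1'(5) = b, so b = -183/4.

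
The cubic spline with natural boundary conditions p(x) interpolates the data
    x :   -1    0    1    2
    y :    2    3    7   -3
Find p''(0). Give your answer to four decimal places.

10.4000

Let M_i = p''(x_i). Step sizes h_i = 1, 1, 1; slopes of the chords Δ_i = (y_(i+1) - y_i)/h_i = 1, 4, -10.
  1·M_0 + 4·M_1 + 1·M_2 = 6(Δ_1 - Δ_0) = 18
  1·M_1 + 4·M_2 + 1·M_3 = 6(Δ_2 - Δ_1) = -84
Natural end conditions: M_0 = M_3 = 0.
Hence M_0 = 0, M_1 = 52/5, M_2 = -118/5, M_3 = 0.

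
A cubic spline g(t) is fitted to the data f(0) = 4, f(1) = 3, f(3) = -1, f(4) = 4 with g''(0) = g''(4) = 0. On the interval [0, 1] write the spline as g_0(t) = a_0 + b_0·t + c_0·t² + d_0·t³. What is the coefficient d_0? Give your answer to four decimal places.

-0.6250

Let M_i = g''(x_i). Step sizes h_i = 1, 2, 1; slopes of the chords Δ_i = (y_(i+1) - y_i)/h_i = -1, -2, 5.
  1·M_0 + 6·M_1 + 2·M_2 = 6(Δ_1 - Δ_0) = -6
  2·M_1 + 6·M_2 + 1·M_3 = 6(Δ_2 - Δ_1) = 42
Natural end conditions: M_0 = M_3 = 0.
Forward elimination and back-substitution give M_0 = 0, M_1 = -15/4, M_2 = 33/4, M_3 = 0.
On [0, 1], with g_0(t) = a_0 + b_0·t + c_0·t² + d_0·t³: c_0 = M_0/2 = 0, d_0 = (M_1 - M_0)/(6h_0) = -5/8, b_0 = Δ_0 - h_0(2M_0 + M_1)/6 = -3/8.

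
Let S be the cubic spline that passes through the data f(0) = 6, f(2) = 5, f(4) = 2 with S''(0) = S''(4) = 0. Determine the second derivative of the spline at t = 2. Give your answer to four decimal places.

Put M_i = S'' at the i-th knot. Here h = (2, 2) and Δ = (-1/2, -3/2), so the interior equations h_(i-1)·M_(i-1) + 2(h_(i-1)+h_i)·M_i + h_i·M_(i+1) = 6(Δ_i − Δ_(i-1)) read
  2·M_0 + 8·M_1 + 2·M_2 = 6(Δ_1 - Δ_0) = -6
Natural end conditions: M_0 = M_2 = 0.
Solving: M_0 = 0, M_1 = -3/4, M_2 = 0.

-0.7500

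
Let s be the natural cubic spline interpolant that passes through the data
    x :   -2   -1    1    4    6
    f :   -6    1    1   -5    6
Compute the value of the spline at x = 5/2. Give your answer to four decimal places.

-3.9943

With m_i denoting the second derivative at x_i, h_i = 1, 2, 3, 2, and Δ_i = (y_(i+1) − y_i)/h_i = 7, 0, -2, 11/2:
  1·m_0 + 6·m_1 + 2·m_2 = 6(Δ_1 - Δ_0) = -42
  2·m_1 + 10·m_2 + 3·m_3 = 6(Δ_2 - Δ_1) = -12
  3·m_2 + 10·m_3 + 2·m_4 = 6(Δ_3 - Δ_2) = 45
Natural end conditions: m_0 = m_4 = 0.
Solving: m_0 = 0, m_1 = -72/11, m_2 = -15/11, m_3 = 54/11, m_4 = 0.
On [1, 4], s(x) = 1 - 34/11·(x - 1) - 15/22·(x - 1)² + 23/66·(x - 1)³.
With (x - 1) = 3/2: s(5/2) = -703/176.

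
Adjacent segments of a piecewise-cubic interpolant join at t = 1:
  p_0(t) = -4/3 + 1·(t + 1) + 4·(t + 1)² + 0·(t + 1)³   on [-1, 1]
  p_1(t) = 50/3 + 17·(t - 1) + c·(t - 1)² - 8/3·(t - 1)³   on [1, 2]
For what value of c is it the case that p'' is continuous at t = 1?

p_0''(t) = 8 + 0·(t + 1), so p_0''(1) = 8. On the right, p_1''(1) = 2c, so c = 4.

4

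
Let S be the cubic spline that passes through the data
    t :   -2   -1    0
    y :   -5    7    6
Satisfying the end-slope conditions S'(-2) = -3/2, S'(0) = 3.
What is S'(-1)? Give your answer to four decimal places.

Let M_i = S''(x_i). Step sizes h_i = 1, 1; slopes of the chords Δ_i = (y_(i+1) - y_i)/h_i = 12, -1.
  1·M_0 + 4·M_1 + 1·M_2 = 6(Δ_1 - Δ_0) = -78
Clamped end conditions give two more equations: 2h_0·M_0 + h_0·M_1 = 6(Δ_0 - S'(-2)) = 81 and h_1·M_1 + 2h_1·M_2 = 6(S'(0) - Δ_1) = 24.
Hence M_0 = 249/4, M_1 = -87/2, M_2 = 135/4.
On [-1, 0], S'(t) = b_1 + 2c_1·(t + 1) + 3d_1·(t + 1)² with b_1 = Δ_1 - h_1(2M_1 + M_2)/6 = 63/8, c_1 = M_1/2 = -87/4, d_1 = (M_2 - M_1)/(6h_1) = 103/8. So S'(-1) = 63/8.

7.8750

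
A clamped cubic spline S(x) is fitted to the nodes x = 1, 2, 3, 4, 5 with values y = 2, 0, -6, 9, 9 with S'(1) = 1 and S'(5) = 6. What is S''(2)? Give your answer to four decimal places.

With M_i denoting the second derivative at x_i, h_i = 1, 1, 1, 1, and Δ_i = (y_(i+1) − y_i)/h_i = -2, -6, 15, 0:
  1·M_0 + 4·M_1 + 1·M_2 = 6(Δ_1 - Δ_0) = -24
  1·M_1 + 4·M_2 + 1·M_3 = 6(Δ_2 - Δ_1) = 126
  1·M_2 + 4·M_3 + 1·M_4 = 6(Δ_3 - Δ_2) = -90
Clamped end conditions give two more equations: 2h_0·M_0 + h_0·M_1 = 6(Δ_0 - S'(1)) = -18 and h_3·M_3 + 2h_3·M_4 = 6(S'(5) - Δ_3) = 36.
Solving: M_0 = -1/7, M_1 = -124/7, M_2 = 47, M_3 = -310/7, M_4 = 281/7.

-17.7143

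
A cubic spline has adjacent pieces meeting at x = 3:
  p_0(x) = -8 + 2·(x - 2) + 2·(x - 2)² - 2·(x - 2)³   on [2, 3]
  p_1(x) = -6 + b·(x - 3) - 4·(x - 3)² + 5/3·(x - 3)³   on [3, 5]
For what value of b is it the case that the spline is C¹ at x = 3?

0

p_0'(x) = 2 + 4·(x - 2) - 6·(x - 2)², so p_0'(3) = 0. On the right, p_1'(3) = b, so b = 0.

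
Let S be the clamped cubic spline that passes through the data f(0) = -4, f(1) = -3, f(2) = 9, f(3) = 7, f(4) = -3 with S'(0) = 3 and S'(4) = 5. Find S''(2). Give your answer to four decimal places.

-22.7500

Let M_i = S''(x_i). Step sizes h_i = 1, 1, 1, 1; slopes of the chords Δ_i = (y_(i+1) - y_i)/h_i = 1, 12, -2, -10.
  1·M_0 + 4·M_1 + 1·M_2 = 6(Δ_1 - Δ_0) = 66
  1·M_1 + 4·M_2 + 1·M_3 = 6(Δ_2 - Δ_1) = -84
  1·M_2 + 4·M_3 + 1·M_4 = 6(Δ_3 - Δ_2) = -48
Clamped end conditions give two more equations: 2h_0·M_0 + h_0·M_1 = 6(Δ_0 - S'(0)) = -12 and h_3·M_3 + 2h_3·M_4 = 6(S'(4) - Δ_3) = 90.
Forward elimination and back-substitution give M_0 = -547/28, M_1 = 379/14, M_2 = -91/4, M_3 = -281/14, M_4 = 1541/28.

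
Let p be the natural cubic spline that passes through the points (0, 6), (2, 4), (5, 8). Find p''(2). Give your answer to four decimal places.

Write M_i for p''(x_i). With h_i = 2, 3 and divided differences Δ_i = -1, 4/3, the continuity of p' gives the tridiagonal system
  2·M_0 + 10·M_1 + 3·M_2 = 6(Δ_1 - Δ_0) = 14
Natural end conditions: M_0 = M_2 = 0.
Hence M_0 = 0, M_1 = 7/5, M_2 = 0.

1.4000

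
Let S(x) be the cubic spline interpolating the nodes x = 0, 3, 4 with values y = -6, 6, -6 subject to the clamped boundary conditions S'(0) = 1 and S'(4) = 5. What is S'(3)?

-14

Let M_i = S''(x_i). Step sizes h_i = 3, 1; slopes of the chords Δ_i = (y_(i+1) - y_i)/h_i = 4, -12.
  3·M_0 + 8·M_1 + 1·M_2 = 6(Δ_1 - Δ_0) = -96
Clamped end conditions give two more equations: 2h_0·M_0 + h_0·M_1 = 6(Δ_0 - S'(0)) = 18 and h_1·M_1 + 2h_1·M_2 = 6(S'(4) - Δ_1) = 102.
Solving: M_0 = 16, M_1 = -26, M_2 = 64.
On [3, 4], S'(x) = b_1 + 2c_1·(x - 3) + 3d_1·(x - 3)² with b_1 = Δ_1 - h_1(2M_1 + M_2)/6 = -14, c_1 = M_1/2 = -13, d_1 = (M_2 - M_1)/(6h_1) = 15. So S'(3) = -14.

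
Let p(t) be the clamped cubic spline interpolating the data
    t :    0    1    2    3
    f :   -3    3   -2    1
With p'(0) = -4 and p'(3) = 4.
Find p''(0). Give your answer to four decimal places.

Write M_i for p''(x_i). With h_i = 1, 1, 1 and divided differences Δ_i = 6, -5, 3, the continuity of p' gives the tridiagonal system
  1·M_0 + 4·M_1 + 1·M_2 = 6(Δ_1 - Δ_0) = -66
  1·M_1 + 4·M_2 + 1·M_3 = 6(Δ_2 - Δ_1) = 48
Clamped end conditions give two more equations: 2h_0·M_0 + h_0·M_1 = 6(Δ_0 - p'(0)) = 60 and h_2·M_2 + 2h_2·M_3 = 6(p'(3) - Δ_2) = 6.
Solving the tridiagonal system: M_0 = 704/15, M_1 = -508/15, M_2 = 338/15, M_3 = -124/15.

46.9333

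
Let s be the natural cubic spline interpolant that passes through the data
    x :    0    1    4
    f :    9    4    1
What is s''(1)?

Put σ_i = s'' at the i-th knot. Here h = (1, 3) and Δ = (-5, -1), so the interior equations h_(i-1)·σ_(i-1) + 2(h_(i-1)+h_i)·σ_i + h_i·σ_(i+1) = 6(Δ_i − Δ_(i-1)) read
  1·σ_0 + 8·σ_1 + 3·σ_2 = 6(Δ_1 - Δ_0) = 24
Natural end conditions: σ_0 = σ_2 = 0.
Hence σ_0 = 0, σ_1 = 3, σ_2 = 0.

3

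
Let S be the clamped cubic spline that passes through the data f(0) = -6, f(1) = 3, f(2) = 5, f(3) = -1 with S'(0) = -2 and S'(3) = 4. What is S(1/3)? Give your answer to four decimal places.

-4.7333

Let m_i = S''(x_i). Step sizes h_i = 1, 1, 1; slopes of the chords Δ_i = (y_(i+1) - y_i)/h_i = 9, 2, -6.
  1·m_0 + 4·m_1 + 1·m_2 = 6(Δ_1 - Δ_0) = -42
  1·m_1 + 4·m_2 + 1·m_3 = 6(Δ_2 - Δ_1) = -48
Clamped end conditions give two more equations: 2h_0·m_0 + h_0·m_1 = 6(Δ_0 - S'(0)) = 66 and h_2·m_2 + 2h_2·m_3 = 6(S'(3) - Δ_2) = 60.
Forward elimination and back-substitution give m_0 = 206/5, m_1 = -82/5, m_2 = -88/5, m_3 = 194/5.
On [0, 1], S(x) = -6 - 2·x + 103/5·x² - 48/5·x³.
With x = 1/3: S(1/3) = -71/15.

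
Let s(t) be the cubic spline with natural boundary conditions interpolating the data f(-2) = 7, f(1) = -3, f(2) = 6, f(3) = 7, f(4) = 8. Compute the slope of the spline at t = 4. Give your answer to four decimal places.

1.6580

With σ_i denoting the second derivative at x_i, h_i = 3, 1, 1, 1, and Δ_i = (y_(i+1) − y_i)/h_i = -10/3, 9, 1, 1:
  3·σ_0 + 8·σ_1 + 1·σ_2 = 6(Δ_1 - Δ_0) = 74
  1·σ_1 + 4·σ_2 + 1·σ_3 = 6(Δ_2 - Δ_1) = -48
  1·σ_2 + 4·σ_3 + 1·σ_4 = 6(Δ_3 - Δ_2) = 0
Natural end conditions: σ_0 = σ_4 = 0.
Solving: σ_0 = 0, σ_1 = 651/58, σ_2 = -458/29, σ_3 = 229/58, σ_4 = 0.
On [3, 4], s'(t) = b_3 + 2c_3·(t - 3) + 3d_3·(t - 3)² with b_3 = Δ_3 - h_3(2σ_3 + σ_4)/6 = -55/174, c_3 = σ_3/2 = 229/116, d_3 = (σ_4 - σ_3)/(6h_3) = -229/348. So s'(4) = 577/348.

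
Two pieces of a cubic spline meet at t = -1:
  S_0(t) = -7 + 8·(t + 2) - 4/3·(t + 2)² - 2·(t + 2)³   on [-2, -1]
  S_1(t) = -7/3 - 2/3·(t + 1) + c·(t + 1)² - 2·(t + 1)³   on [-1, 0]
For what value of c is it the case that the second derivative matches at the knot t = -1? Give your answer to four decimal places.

S_0''(t) = -8/3 - 12·(t + 2), so S_0''(-1) = -44/3. On the right, S_1''(-1) = 2c, so c = -22/3.

-7.3333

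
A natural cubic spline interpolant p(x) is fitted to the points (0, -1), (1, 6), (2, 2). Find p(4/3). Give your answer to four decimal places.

5.6852

Put m_i = p'' at the i-th knot. Here h = (1, 1) and Δ = (7, -4), so the interior equations h_(i-1)·m_(i-1) + 2(h_(i-1)+h_i)·m_i + h_i·m_(i+1) = 6(Δ_i − Δ_(i-1)) read
  1·m_0 + 4·m_1 + 1·m_2 = 6(Δ_1 - Δ_0) = -66
Natural end conditions: m_0 = m_2 = 0.
Hence m_0 = 0, m_1 = -33/2, m_2 = 0.
On [1, 2], p(x) = 6 + 3/2·(x - 1) - 33/4·(x - 1)² + 11/4·(x - 1)³.
With (x - 1) = 1/3: p(4/3) = 307/54.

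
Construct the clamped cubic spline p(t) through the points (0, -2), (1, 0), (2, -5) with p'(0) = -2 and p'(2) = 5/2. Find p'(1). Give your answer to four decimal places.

-2.3750

Write M_i for p''(x_i). With h_i = 1, 1 and divided differences Δ_i = 2, -5, the continuity of p' gives the tridiagonal system
  1·M_0 + 4·M_1 + 1·M_2 = 6(Δ_1 - Δ_0) = -42
Clamped end conditions give two more equations: 2h_0·M_0 + h_0·M_1 = 6(Δ_0 - p'(0)) = 24 and h_1·M_1 + 2h_1·M_2 = 6(p'(2) - Δ_1) = 45.
Solving the tridiagonal system: M_0 = 99/4, M_1 = -51/2, M_2 = 141/4.
On [1, 2], p'(t) = b_1 + 2c_1·(t - 1) + 3d_1·(t - 1)² with b_1 = Δ_1 - h_1(2M_1 + M_2)/6 = -19/8, c_1 = M_1/2 = -51/4, d_1 = (M_2 - M_1)/(6h_1) = 81/8. So p'(1) = -19/8.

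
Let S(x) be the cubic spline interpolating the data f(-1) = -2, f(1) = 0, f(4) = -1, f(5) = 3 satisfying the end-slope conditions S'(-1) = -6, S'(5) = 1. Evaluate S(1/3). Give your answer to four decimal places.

-1.9240

With m_i denoting the second derivative at x_i, h_i = 2, 3, 1, and Δ_i = (y_(i+1) − y_i)/h_i = 1, -1/3, 4:
  2·m_0 + 10·m_1 + 3·m_2 = 6(Δ_1 - Δ_0) = -8
  3·m_1 + 8·m_2 + 1·m_3 = 6(Δ_2 - Δ_1) = 26
Clamped end conditions give two more equations: 2h_0·m_0 + h_0·m_1 = 6(Δ_0 - S'(-1)) = 42 and h_2·m_2 + 2h_2·m_3 = 6(S'(5) - Δ_2) = -18.
Solving: m_0 = 517/39, m_1 = -215/39, m_2 = 268/39, m_3 = -485/39.
On [-1, 1], S(x) = -2 - 6·(x + 1) + 517/78·(x + 1)² - 61/39·(x + 1)³.
With (x + 1) = 4/3: S(1/3) = -2026/1053.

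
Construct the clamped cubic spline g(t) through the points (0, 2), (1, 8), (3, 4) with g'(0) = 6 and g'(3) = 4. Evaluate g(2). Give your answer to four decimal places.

With M_i denoting the second derivative at x_i, h_i = 1, 2, and Δ_i = (y_(i+1) − y_i)/h_i = 6, -2:
  1·M_0 + 6·M_1 + 2·M_2 = 6(Δ_1 - Δ_0) = -48
Clamped end conditions give two more equations: 2h_0·M_0 + h_0·M_1 = 6(Δ_0 - g'(0)) = 0 and h_1·M_1 + 2h_1·M_2 = 6(g'(3) - Δ_1) = 36.
Solving the tridiagonal system: M_0 = 22/3, M_1 = -44/3, M_2 = 49/3.
On [1, 3], g(t) = 8 + 7/3·(t - 1) - 22/3·(t - 1)² + 31/12·(t - 1)³.
With (t - 1) = 1: g(2) = 67/12.

5.5833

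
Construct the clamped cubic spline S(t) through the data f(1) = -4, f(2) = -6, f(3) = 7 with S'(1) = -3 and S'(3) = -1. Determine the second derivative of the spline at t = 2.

43

Write σ_i for S''(x_i). With h_i = 1, 1 and divided differences Δ_i = -2, 13, the continuity of S' gives the tridiagonal system
  1·σ_0 + 4·σ_1 + 1·σ_2 = 6(Δ_1 - Δ_0) = 90
Clamped end conditions give two more equations: 2h_0·σ_0 + h_0·σ_1 = 6(Δ_0 - S'(1)) = 6 and h_1·σ_1 + 2h_1·σ_2 = 6(S'(3) - Δ_1) = -84.
Hence σ_0 = -37/2, σ_1 = 43, σ_2 = -127/2.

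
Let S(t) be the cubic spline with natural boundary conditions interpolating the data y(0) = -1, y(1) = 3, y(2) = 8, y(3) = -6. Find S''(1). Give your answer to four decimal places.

9.2000

Write M_i for S''(x_i). With h_i = 1, 1, 1 and divided differences Δ_i = 4, 5, -14, the continuity of S' gives the tridiagonal system
  1·M_0 + 4·M_1 + 1·M_2 = 6(Δ_1 - Δ_0) = 6
  1·M_1 + 4·M_2 + 1·M_3 = 6(Δ_2 - Δ_1) = -114
Natural end conditions: M_0 = M_3 = 0.
Forward elimination and back-substitution give M_0 = 0, M_1 = 46/5, M_2 = -154/5, M_3 = 0.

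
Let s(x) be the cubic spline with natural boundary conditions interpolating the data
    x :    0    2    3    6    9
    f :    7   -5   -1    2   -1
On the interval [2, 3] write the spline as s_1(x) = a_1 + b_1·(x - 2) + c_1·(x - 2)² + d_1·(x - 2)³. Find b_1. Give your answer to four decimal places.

1.0588

Put M_i = s'' at the i-th knot. Here h = (2, 1, 3, 3) and Δ = (-6, 4, 1, -1), so the interior equations h_(i-1)·M_(i-1) + 2(h_(i-1)+h_i)·M_i + h_i·M_(i+1) = 6(Δ_i − Δ_(i-1)) read
  2·M_0 + 6·M_1 + 1·M_2 = 6(Δ_1 - Δ_0) = 60
  1·M_1 + 8·M_2 + 3·M_3 = 6(Δ_2 - Δ_1) = -18
  3·M_2 + 12·M_3 + 3·M_4 = 6(Δ_3 - Δ_2) = -12
Natural end conditions: M_0 = M_4 = 0.
Hence M_0 = 0, M_1 = 180/17, M_2 = -60/17, M_3 = -2/17, M_4 = 0.
On [2, 3], with s_1(x) = a_1 + b_1·(x - 2) + c_1·(x - 2)² + d_1·(x - 2)³: c_1 = M_1/2 = 90/17, d_1 = (M_2 - M_1)/(6h_1) = -40/17, b_1 = Δ_1 - h_1(2M_1 + M_2)/6 = 18/17.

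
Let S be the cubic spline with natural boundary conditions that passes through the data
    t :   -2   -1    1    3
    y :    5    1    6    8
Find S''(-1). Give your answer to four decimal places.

Write σ_i for S''(x_i). With h_i = 1, 2, 2 and divided differences Δ_i = -4, 5/2, 1, the continuity of S' gives the tridiagonal system
  1·σ_0 + 6·σ_1 + 2·σ_2 = 6(Δ_1 - Δ_0) = 39
  2·σ_1 + 8·σ_2 + 2·σ_3 = 6(Δ_2 - Δ_1) = -9
Natural end conditions: σ_0 = σ_3 = 0.
Solving the tridiagonal system: σ_0 = 0, σ_1 = 15/2, σ_2 = -3, σ_3 = 0.

7.5000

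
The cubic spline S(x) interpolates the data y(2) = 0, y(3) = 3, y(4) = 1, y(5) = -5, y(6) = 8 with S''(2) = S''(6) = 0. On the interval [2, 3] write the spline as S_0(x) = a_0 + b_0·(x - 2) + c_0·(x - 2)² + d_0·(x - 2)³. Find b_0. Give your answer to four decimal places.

Put σ_i = S'' at the i-th knot. Here h = (1, 1, 1, 1) and Δ = (3, -2, -6, 13), so the interior equations h_(i-1)·σ_(i-1) + 2(h_(i-1)+h_i)·σ_i + h_i·σ_(i+1) = 6(Δ_i − Δ_(i-1)) read
  1·σ_0 + 4·σ_1 + 1·σ_2 = 6(Δ_1 - Δ_0) = -30
  1·σ_1 + 4·σ_2 + 1·σ_3 = 6(Δ_2 - Δ_1) = -24
  1·σ_2 + 4·σ_3 + 1·σ_4 = 6(Δ_3 - Δ_2) = 114
Natural end conditions: σ_0 = σ_4 = 0.
Forward elimination and back-substitution give σ_0 = 0, σ_1 = -30/7, σ_2 = -90/7, σ_3 = 222/7, σ_4 = 0.
On [2, 3], with S_0(x) = a_0 + b_0·(x - 2) + c_0·(x - 2)² + d_0·(x - 2)³: c_0 = σ_0/2 = 0, d_0 = (σ_1 - σ_0)/(6h_0) = -5/7, b_0 = Δ_0 - h_0(2σ_0 + σ_1)/6 = 26/7.

3.7143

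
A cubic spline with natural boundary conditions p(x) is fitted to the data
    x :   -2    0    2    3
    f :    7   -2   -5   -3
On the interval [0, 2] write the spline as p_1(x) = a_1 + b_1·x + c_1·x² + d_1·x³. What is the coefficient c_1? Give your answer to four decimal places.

Let m_i = p''(x_i). Step sizes h_i = 2, 2, 1; slopes of the chords Δ_i = (y_(i+1) - y_i)/h_i = -9/2, -3/2, 2.
  2·m_0 + 8·m_1 + 2·m_2 = 6(Δ_1 - Δ_0) = 18
  2·m_1 + 6·m_2 + 1·m_3 = 6(Δ_2 - Δ_1) = 21
Natural end conditions: m_0 = m_3 = 0.
Solving: m_0 = 0, m_1 = 3/2, m_2 = 3, m_3 = 0.
On [0, 2], with p_1(x) = a_1 + b_1·x + c_1·x² + d_1·x³: c_1 = m_1/2 = 3/4, d_1 = (m_2 - m_1)/(6h_1) = 1/8, b_1 = Δ_1 - h_1(2m_1 + m_2)/6 = -7/2.

0.7500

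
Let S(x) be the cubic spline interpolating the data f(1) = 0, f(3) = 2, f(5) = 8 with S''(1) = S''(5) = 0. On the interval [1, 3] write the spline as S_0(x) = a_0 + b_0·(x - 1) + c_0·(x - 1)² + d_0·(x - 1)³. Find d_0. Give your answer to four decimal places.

Let M_i = S''(x_i). Step sizes h_i = 2, 2; slopes of the chords Δ_i = (y_(i+1) - y_i)/h_i = 1, 3.
  2·M_0 + 8·M_1 + 2·M_2 = 6(Δ_1 - Δ_0) = 12
Natural end conditions: M_0 = M_2 = 0.
Forward elimination and back-substitution give M_0 = 0, M_1 = 3/2, M_2 = 0.
On [1, 3], with S_0(x) = a_0 + b_0·(x - 1) + c_0·(x - 1)² + d_0·(x - 1)³: c_0 = M_0/2 = 0, d_0 = (M_1 - M_0)/(6h_0) = 1/8, b_0 = Δ_0 - h_0(2M_0 + M_1)/6 = 1/2.

0.1250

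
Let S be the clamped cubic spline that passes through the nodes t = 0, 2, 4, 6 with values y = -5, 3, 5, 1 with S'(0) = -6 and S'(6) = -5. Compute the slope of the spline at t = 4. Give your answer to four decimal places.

-0.8667

Write M_i for S''(x_i). With h_i = 2, 2, 2 and divided differences Δ_i = 4, 1, -2, the continuity of S' gives the tridiagonal system
  2·M_0 + 8·M_1 + 2·M_2 = 6(Δ_1 - Δ_0) = -18
  2·M_1 + 8·M_2 + 2·M_3 = 6(Δ_2 - Δ_1) = -18
Clamped end conditions give two more equations: 2h_0·M_0 + h_0·M_1 = 6(Δ_0 - S'(0)) = 60 and h_2·M_2 + 2h_2·M_3 = 6(S'(6) - Δ_2) = -18.
Solving the tridiagonal system: M_0 = 278/15, M_1 = -106/15, M_2 = 11/15, M_3 = -73/15.
On [4, 6], S'(t) = b_2 + 2c_2·(t - 4) + 3d_2·(t - 4)² with b_2 = Δ_2 - h_2(2M_2 + M_3)/6 = -13/15, c_2 = M_2/2 = 11/30, d_2 = (M_3 - M_2)/(6h_2) = -7/15. So S'(4) = -13/15.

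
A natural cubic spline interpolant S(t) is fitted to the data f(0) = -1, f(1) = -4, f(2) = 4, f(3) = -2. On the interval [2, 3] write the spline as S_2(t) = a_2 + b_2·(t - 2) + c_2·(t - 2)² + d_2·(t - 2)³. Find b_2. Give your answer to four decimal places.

With M_i denoting the second derivative at x_i, h_i = 1, 1, 1, and Δ_i = (y_(i+1) − y_i)/h_i = -3, 8, -6:
  1·M_0 + 4·M_1 + 1·M_2 = 6(Δ_1 - Δ_0) = 66
  1·M_1 + 4·M_2 + 1·M_3 = 6(Δ_2 - Δ_1) = -84
Natural end conditions: M_0 = M_3 = 0.
Solving the tridiagonal system: M_0 = 0, M_1 = 116/5, M_2 = -134/5, M_3 = 0.
On [2, 3], with S_2(t) = a_2 + b_2·(t - 2) + c_2·(t - 2)² + d_2·(t - 2)³: c_2 = M_2/2 = -67/5, d_2 = (M_3 - M_2)/(6h_2) = 67/15, b_2 = Δ_2 - h_2(2M_2 + M_3)/6 = 44/15.

2.9333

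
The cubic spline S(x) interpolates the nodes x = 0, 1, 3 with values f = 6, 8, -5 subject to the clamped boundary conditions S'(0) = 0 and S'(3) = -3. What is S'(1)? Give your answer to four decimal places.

Let m_i = S''(x_i). Step sizes h_i = 1, 2; slopes of the chords Δ_i = (y_(i+1) - y_i)/h_i = 2, -13/2.
  1·m_0 + 6·m_1 + 2·m_2 = 6(Δ_1 - Δ_0) = -51
Clamped end conditions give two more equations: 2h_0·m_0 + h_0·m_1 = 6(Δ_0 - S'(0)) = 12 and h_1·m_1 + 2h_1·m_2 = 6(S'(3) - Δ_1) = 21.
Hence m_0 = 27/2, m_1 = -15, m_2 = 51/4.
On [1, 3], S'(x) = b_1 + 2c_1·(x - 1) + 3d_1·(x - 1)² with b_1 = Δ_1 - h_1(2m_1 + m_2)/6 = -3/4, c_1 = m_1/2 = -15/2, d_1 = (m_2 - m_1)/(6h_1) = 37/16. So S'(1) = -3/4.

-0.7500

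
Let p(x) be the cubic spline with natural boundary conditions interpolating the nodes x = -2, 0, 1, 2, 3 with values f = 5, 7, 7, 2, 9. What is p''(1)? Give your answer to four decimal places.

-13.1163

Let M_i = p''(x_i). Step sizes h_i = 2, 1, 1, 1; slopes of the chords Δ_i = (y_(i+1) - y_i)/h_i = 1, 0, -5, 7.
  2·M_0 + 6·M_1 + 1·M_2 = 6(Δ_1 - Δ_0) = -6
  1·M_1 + 4·M_2 + 1·M_3 = 6(Δ_2 - Δ_1) = -30
  1·M_2 + 4·M_3 + 1·M_4 = 6(Δ_3 - Δ_2) = 72
Natural end conditions: M_0 = M_4 = 0.
Forward elimination and back-substitution give M_0 = 0, M_1 = 51/43, M_2 = -564/43, M_3 = 915/43, M_4 = 0.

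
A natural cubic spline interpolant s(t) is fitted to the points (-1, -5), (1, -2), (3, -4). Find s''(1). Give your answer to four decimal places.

Let m_i = s''(x_i). Step sizes h_i = 2, 2; slopes of the chords Δ_i = (y_(i+1) - y_i)/h_i = 3/2, -1.
  2·m_0 + 8·m_1 + 2·m_2 = 6(Δ_1 - Δ_0) = -15
Natural end conditions: m_0 = m_2 = 0.
Hence m_0 = 0, m_1 = -15/8, m_2 = 0.

-1.8750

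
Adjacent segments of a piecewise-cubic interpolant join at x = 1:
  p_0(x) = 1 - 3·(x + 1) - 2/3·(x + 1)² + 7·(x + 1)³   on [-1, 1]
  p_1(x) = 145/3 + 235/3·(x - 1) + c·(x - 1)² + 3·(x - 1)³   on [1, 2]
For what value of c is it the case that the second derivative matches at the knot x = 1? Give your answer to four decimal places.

41.3333

p_0''(x) = -4/3 + 42·(x + 1), so p_0''(1) = 248/3. On the right, p_1''(1) = 2c, so c = 124/3.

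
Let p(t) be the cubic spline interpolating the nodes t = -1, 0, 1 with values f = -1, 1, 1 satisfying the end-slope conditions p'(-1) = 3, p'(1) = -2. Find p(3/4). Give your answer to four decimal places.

Write M_i for p''(x_i). With h_i = 1, 1 and divided differences Δ_i = 2, 0, the continuity of p' gives the tridiagonal system
  1·M_0 + 4·M_1 + 1·M_2 = 6(Δ_1 - Δ_0) = -12
Clamped end conditions give two more equations: 2h_0·M_0 + h_0·M_1 = 6(Δ_0 - p'(-1)) = -6 and h_1·M_1 + 2h_1·M_2 = 6(p'(1) - Δ_1) = -12.
Solving the tridiagonal system: M_0 = -5/2, M_1 = -1, M_2 = -11/2.
On [0, 1], p(t) = 1 + 5/4·t - 1/2·t² - 3/4·t³.
With t = 3/4: p(3/4) = 343/256.

1.3398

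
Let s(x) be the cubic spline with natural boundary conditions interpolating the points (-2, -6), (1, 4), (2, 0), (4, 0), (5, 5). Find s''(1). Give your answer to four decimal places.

-5.9680

Write M_i for s''(x_i). With h_i = 3, 1, 2, 1 and divided differences Δ_i = 10/3, -4, 0, 5, the continuity of s' gives the tridiagonal system
  3·M_0 + 8·M_1 + 1·M_2 = 6(Δ_1 - Δ_0) = -44
  1·M_1 + 6·M_2 + 2·M_3 = 6(Δ_2 - Δ_1) = 24
  2·M_2 + 6·M_3 + 1·M_4 = 6(Δ_3 - Δ_2) = 30
Natural end conditions: M_0 = M_4 = 0.
Forward elimination and back-substitution give M_0 = 0, M_1 = -746/125, M_2 = 468/125, M_3 = 469/125, M_4 = 0.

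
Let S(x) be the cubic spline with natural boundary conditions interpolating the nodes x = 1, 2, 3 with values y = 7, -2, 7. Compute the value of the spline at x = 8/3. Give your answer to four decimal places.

2.6667

Let M_i = S''(x_i). Step sizes h_i = 1, 1; slopes of the chords Δ_i = (y_(i+1) - y_i)/h_i = -9, 9.
  1·M_0 + 4·M_1 + 1·M_2 = 6(Δ_1 - Δ_0) = 108
Natural end conditions: M_0 = M_2 = 0.
Solving the tridiagonal system: M_0 = 0, M_1 = 27, M_2 = 0.
On [2, 3], S(x) = -2 + 0·(x - 2) + 27/2·(x - 2)² - 9/2·(x - 2)³.
With (x - 2) = 2/3: S(8/3) = 8/3.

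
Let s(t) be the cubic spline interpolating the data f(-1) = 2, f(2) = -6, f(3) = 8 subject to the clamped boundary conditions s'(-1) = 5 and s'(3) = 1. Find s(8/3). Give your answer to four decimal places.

5.2407

With M_i denoting the second derivative at x_i, h_i = 3, 1, and Δ_i = (y_(i+1) − y_i)/h_i = -8/3, 14:
  3·M_0 + 8·M_1 + 1·M_2 = 6(Δ_1 - Δ_0) = 100
Clamped end conditions give two more equations: 2h_0·M_0 + h_0·M_1 = 6(Δ_0 - s'(-1)) = -46 and h_1·M_1 + 2h_1·M_2 = 6(s'(3) - Δ_1) = -78.
Solving: M_0 = -127/6, M_1 = 27, M_2 = -105/2.
On [2, 3], s(t) = -6 + 55/4·(t - 2) + 27/2·(t - 2)² - 53/4·(t - 2)³.
With (t - 2) = 2/3: s(8/3) = 283/54.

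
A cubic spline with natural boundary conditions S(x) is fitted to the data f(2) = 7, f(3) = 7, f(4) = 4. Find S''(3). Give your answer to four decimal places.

-4.5000

Write M_i for S''(x_i). With h_i = 1, 1 and divided differences Δ_i = 0, -3, the continuity of S' gives the tridiagonal system
  1·M_0 + 4·M_1 + 1·M_2 = 6(Δ_1 - Δ_0) = -18
Natural end conditions: M_0 = M_2 = 0.
Forward elimination and back-substitution give M_0 = 0, M_1 = -9/2, M_2 = 0.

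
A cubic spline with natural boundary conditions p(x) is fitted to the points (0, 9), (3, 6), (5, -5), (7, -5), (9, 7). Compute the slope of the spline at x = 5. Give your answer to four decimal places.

-3.9155

Put σ_i = p'' at the i-th knot. Here h = (3, 2, 2, 2) and Δ = (-1, -11/2, 0, 6), so the interior equations h_(i-1)·σ_(i-1) + 2(h_(i-1)+h_i)·σ_i + h_i·σ_(i+1) = 6(Δ_i − Δ_(i-1)) read
  3·σ_0 + 10·σ_1 + 2·σ_2 = 6(Δ_1 - Δ_0) = -27
  2·σ_1 + 8·σ_2 + 2·σ_3 = 6(Δ_2 - Δ_1) = 33
  2·σ_2 + 8·σ_3 + 2·σ_4 = 6(Δ_3 - Δ_2) = 36
Natural end conditions: σ_0 = σ_4 = 0.
Hence σ_0 = 0, σ_1 = -501/142, σ_2 = 294/71, σ_3 = 246/71, σ_4 = 0.
On [5, 7], p'(x) = b_2 + 2c_2·(x - 5) + 3d_2·(x - 5)² with b_2 = Δ_2 - h_2(2σ_2 + σ_3)/6 = -278/71, c_2 = σ_2/2 = 147/71, d_2 = (σ_3 - σ_2)/(6h_2) = -4/71. So p'(5) = -278/71.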